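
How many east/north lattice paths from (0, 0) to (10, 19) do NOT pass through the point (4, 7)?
Number of paths = 13903890

Total paths from (0, 0) to (10, 19): C(29, 10) = 20030010. Paths through (4, 7): (paths (0, 0) → (4, 7)) × (paths (4, 7) → (10, 19)) = C(11, 4) · C(18, 6) = 330 · 18564 = 6126120. Avoidance count = 20030010 − 6126120 = 13903890.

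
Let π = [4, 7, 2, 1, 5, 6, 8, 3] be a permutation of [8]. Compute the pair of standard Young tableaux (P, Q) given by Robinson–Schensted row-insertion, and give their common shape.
P = [1, 3, 6, 8] / [2, 5] / [4, 7];  Q = [1, 2, 6, 7] / [3, 5] / [4, 8];  common shape = (4, 2, 2)

Row-insert the values π_1, π_2, … into P one at a time, bumping the leftmost entry strictly greater than the inserted value down to the next row. The recording tableau Q records, in position (i, j), the step at which that cell was added to P.
  Insert 4 (step 1): P = [4];  Q = [1]
  Insert 7 (step 2): P = [4, 7];  Q = [1, 2]
  Insert 2 (step 3): P = [2, 7] / [4];  Q = [1, 2] / [3]
  Insert 1 (step 4): P = [1, 7] / [2] / [4];  Q = [1, 2] / [3] / [4]
  Insert 5 (step 5): P = [1, 5] / [2, 7] / [4];  Q = [1, 2] / [3, 5] / [4]
  Insert 6 (step 6): P = [1, 5, 6] / [2, 7] / [4];  Q = [1, 2, 6] / [3, 5] / [4]
  Insert 8 (step 7): P = [1, 5, 6, 8] / [2, 7] / [4];  Q = [1, 2, 6, 7] / [3, 5] / [4]
  Insert 3 (step 8): P = [1, 3, 6, 8] / [2, 5] / [4, 7];  Q = [1, 2, 6, 7] / [3, 5] / [4, 8]
Final shape: (4, 2, 2).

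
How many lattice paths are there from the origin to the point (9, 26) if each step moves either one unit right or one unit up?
Number of paths = 70607460

A monotone lattice path from (0, 0) to (9, 26) consists of 9 east steps and 26 north steps in some order, so it is determined by which 9 of the 35 steps are east. The count is C(35, 9) = 70607460.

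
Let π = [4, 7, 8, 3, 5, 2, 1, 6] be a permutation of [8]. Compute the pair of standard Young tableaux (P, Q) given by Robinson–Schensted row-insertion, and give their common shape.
P = [1, 5, 6] / [2, 7, 8] / [3] / [4];  Q = [1, 2, 3] / [4, 5, 8] / [6] / [7];  common shape = (3, 3, 1, 1)

Row-insert the values π_1, π_2, … into P one at a time, bumping the leftmost entry strictly greater than the inserted value down to the next row. The recording tableau Q records, in position (i, j), the step at which that cell was added to P.
  Insert 4 (step 1): P = [4];  Q = [1]
  Insert 7 (step 2): P = [4, 7];  Q = [1, 2]
  Insert 8 (step 3): P = [4, 7, 8];  Q = [1, 2, 3]
  Insert 3 (step 4): P = [3, 7, 8] / [4];  Q = [1, 2, 3] / [4]
  Insert 5 (step 5): P = [3, 5, 8] / [4, 7];  Q = [1, 2, 3] / [4, 5]
  Insert 2 (step 6): P = [2, 5, 8] / [3, 7] / [4];  Q = [1, 2, 3] / [4, 5] / [6]
  Insert 1 (step 7): P = [1, 5, 8] / [2, 7] / [3] / [4];  Q = [1, 2, 3] / [4, 5] / [6] / [7]
  Insert 6 (step 8): P = [1, 5, 6] / [2, 7, 8] / [3] / [4];  Q = [1, 2, 3] / [4, 5, 8] / [6] / [7]
Final shape: (3, 3, 1, 1).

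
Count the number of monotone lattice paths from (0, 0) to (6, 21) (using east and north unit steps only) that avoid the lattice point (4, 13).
Number of paths = 188910

Total paths from (0, 0) to (6, 21): C(27, 6) = 296010. Paths through (4, 13): (paths (0, 0) → (4, 13)) × (paths (4, 13) → (6, 21)) = C(17, 4) · C(10, 2) = 2380 · 45 = 107100. Avoidance count = 296010 − 107100 = 188910.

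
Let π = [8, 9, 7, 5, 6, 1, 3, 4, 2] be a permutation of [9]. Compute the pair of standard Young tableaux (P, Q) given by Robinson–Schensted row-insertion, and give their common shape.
P = [1, 2, 4] / [3, 6] / [5, 9] / [7] / [8];  Q = [1, 2, 8] / [3, 5] / [4, 7] / [6] / [9];  common shape = (3, 2, 2, 1, 1)

Row-insert the values π_1, π_2, … into P one at a time, bumping the leftmost entry strictly greater than the inserted value down to the next row. The recording tableau Q records, in position (i, j), the step at which that cell was added to P.
  Insert 8 (step 1): P = [8];  Q = [1]
  Insert 9 (step 2): P = [8, 9];  Q = [1, 2]
  Insert 7 (step 3): P = [7, 9] / [8];  Q = [1, 2] / [3]
  Insert 5 (step 4): P = [5, 9] / [7] / [8];  Q = [1, 2] / [3] / [4]
  Insert 6 (step 5): P = [5, 6] / [7, 9] / [8];  Q = [1, 2] / [3, 5] / [4]
  Insert 1 (step 6): P = [1, 6] / [5, 9] / [7] / [8];  Q = [1, 2] / [3, 5] / [4] / [6]
  Insert 3 (step 7): P = [1, 3] / [5, 6] / [7, 9] / [8];  Q = [1, 2] / [3, 5] / [4, 7] / [6]
  Insert 4 (step 8): P = [1, 3, 4] / [5, 6] / [7, 9] / [8];  Q = [1, 2, 8] / [3, 5] / [4, 7] / [6]
  Insert 2 (step 9): P = [1, 2, 4] / [3, 6] / [5, 9] / [7] / [8];  Q = [1, 2, 8] / [3, 5] / [4, 7] / [6] / [9]
Final shape: (3, 2, 2, 1, 1).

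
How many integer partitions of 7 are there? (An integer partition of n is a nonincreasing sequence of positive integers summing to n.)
p(7) = 15

List all partitions of 7: 7, 6+1, 5+2, 5+1+1, 4+3, 4+2+1, 4+1+1+1, 3+3+1, 3+2+2, 3+2+1+1, 3+1+1+1+1, 2+2+2+1, 2+2+1+1+1, 2+1+1+1+1+1, 1+1+1+1+1+1+1. Counting them gives p(7) = 15.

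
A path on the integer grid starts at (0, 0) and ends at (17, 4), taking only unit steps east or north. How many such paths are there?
Number of paths = 5985

A monotone lattice path from (0, 0) to (17, 4) consists of 17 east steps and 4 north steps in some order, so it is determined by which 17 of the 21 steps are east. The count is C(21, 17) = 5985.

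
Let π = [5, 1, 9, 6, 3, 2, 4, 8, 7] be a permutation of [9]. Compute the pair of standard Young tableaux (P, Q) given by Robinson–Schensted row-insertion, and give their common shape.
P = [1, 2, 4, 7] / [3, 6, 8] / [5] / [9];  Q = [1, 3, 7, 8] / [2, 4, 9] / [5] / [6];  common shape = (4, 3, 1, 1)

Row-insert the values π_1, π_2, … into P one at a time, bumping the leftmost entry strictly greater than the inserted value down to the next row. The recording tableau Q records, in position (i, j), the step at which that cell was added to P.
  Insert 5 (step 1): P = [5];  Q = [1]
  Insert 1 (step 2): P = [1] / [5];  Q = [1] / [2]
  Insert 9 (step 3): P = [1, 9] / [5];  Q = [1, 3] / [2]
  Insert 6 (step 4): P = [1, 6] / [5, 9];  Q = [1, 3] / [2, 4]
  Insert 3 (step 5): P = [1, 3] / [5, 6] / [9];  Q = [1, 3] / [2, 4] / [5]
  Insert 2 (step 6): P = [1, 2] / [3, 6] / [5] / [9];  Q = [1, 3] / [2, 4] / [5] / [6]
  Insert 4 (step 7): P = [1, 2, 4] / [3, 6] / [5] / [9];  Q = [1, 3, 7] / [2, 4] / [5] / [6]
  Insert 8 (step 8): P = [1, 2, 4, 8] / [3, 6] / [5] / [9];  Q = [1, 3, 7, 8] / [2, 4] / [5] / [6]
  Insert 7 (step 9): P = [1, 2, 4, 7] / [3, 6, 8] / [5] / [9];  Q = [1, 3, 7, 8] / [2, 4, 9] / [5] / [6]
Final shape: (4, 3, 1, 1).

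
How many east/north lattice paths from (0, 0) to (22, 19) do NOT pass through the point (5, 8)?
Number of paths = 217025400540

Total paths from (0, 0) to (22, 19): C(41, 22) = 244662670200. Paths through (5, 8): (paths (0, 0) → (5, 8)) × (paths (5, 8) → (22, 19)) = C(13, 5) · C(28, 17) = 1287 · 21474180 = 27637269660. Avoidance count = 244662670200 − 27637269660 = 217025400540.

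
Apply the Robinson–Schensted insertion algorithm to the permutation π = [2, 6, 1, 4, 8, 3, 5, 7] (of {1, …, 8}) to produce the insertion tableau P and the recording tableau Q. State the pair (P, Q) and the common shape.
P = [1, 3, 5, 7] / [2, 4, 8] / [6];  Q = [1, 2, 5, 8] / [3, 4, 7] / [6];  common shape = (4, 3, 1)

Row-insert the values π_1, π_2, … into P one at a time, bumping the leftmost entry strictly greater than the inserted value down to the next row. The recording tableau Q records, in position (i, j), the step at which that cell was added to P.
  Insert 2 (step 1): P = [2];  Q = [1]
  Insert 6 (step 2): P = [2, 6];  Q = [1, 2]
  Insert 1 (step 3): P = [1, 6] / [2];  Q = [1, 2] / [3]
  Insert 4 (step 4): P = [1, 4] / [2, 6];  Q = [1, 2] / [3, 4]
  Insert 8 (step 5): P = [1, 4, 8] / [2, 6];  Q = [1, 2, 5] / [3, 4]
  Insert 3 (step 6): P = [1, 3, 8] / [2, 4] / [6];  Q = [1, 2, 5] / [3, 4] / [6]
  Insert 5 (step 7): P = [1, 3, 5] / [2, 4, 8] / [6];  Q = [1, 2, 5] / [3, 4, 7] / [6]
  Insert 7 (step 8): P = [1, 3, 5, 7] / [2, 4, 8] / [6];  Q = [1, 2, 5, 8] / [3, 4, 7] / [6]
Final shape: (4, 3, 1).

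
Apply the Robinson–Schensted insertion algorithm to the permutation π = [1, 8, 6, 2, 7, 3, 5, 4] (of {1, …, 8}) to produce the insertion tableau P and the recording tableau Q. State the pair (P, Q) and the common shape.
P = [1, 2, 3, 4] / [5, 7] / [6] / [8];  Q = [1, 2, 5, 7] / [3, 6] / [4] / [8];  common shape = (4, 2, 1, 1)

Row-insert the values π_1, π_2, … into P one at a time, bumping the leftmost entry strictly greater than the inserted value down to the next row. The recording tableau Q records, in position (i, j), the step at which that cell was added to P.
  Insert 1 (step 1): P = [1];  Q = [1]
  Insert 8 (step 2): P = [1, 8];  Q = [1, 2]
  Insert 6 (step 3): P = [1, 6] / [8];  Q = [1, 2] / [3]
  Insert 2 (step 4): P = [1, 2] / [6] / [8];  Q = [1, 2] / [3] / [4]
  Insert 7 (step 5): P = [1, 2, 7] / [6] / [8];  Q = [1, 2, 5] / [3] / [4]
  Insert 3 (step 6): P = [1, 2, 3] / [6, 7] / [8];  Q = [1, 2, 5] / [3, 6] / [4]
  Insert 5 (step 7): P = [1, 2, 3, 5] / [6, 7] / [8];  Q = [1, 2, 5, 7] / [3, 6] / [4]
  Insert 4 (step 8): P = [1, 2, 3, 4] / [5, 7] / [6] / [8];  Q = [1, 2, 5, 7] / [3, 6] / [4] / [8]
Final shape: (4, 2, 1, 1).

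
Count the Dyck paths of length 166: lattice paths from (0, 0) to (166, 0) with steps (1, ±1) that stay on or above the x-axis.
C_83 = 68854441132780194707888052034668647142985206100

These Dyck paths are counted by the Catalan number C_n = (1/(n + 1)) · C(2n, n). For n = 83: C_83 = (1/84) · C(166, 83) = 5783773055153536355462596370912166360010757312400/84 = 68854441132780194707888052034668647142985206100.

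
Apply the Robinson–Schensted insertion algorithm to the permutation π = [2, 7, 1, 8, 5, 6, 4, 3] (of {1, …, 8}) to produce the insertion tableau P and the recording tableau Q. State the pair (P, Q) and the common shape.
P = [1, 3, 6] / [2, 4, 8] / [5] / [7];  Q = [1, 2, 4] / [3, 5, 6] / [7] / [8];  common shape = (3, 3, 1, 1)

Row-insert the values π_1, π_2, … into P one at a time, bumping the leftmost entry strictly greater than the inserted value down to the next row. The recording tableau Q records, in position (i, j), the step at which that cell was added to P.
  Insert 2 (step 1): P = [2];  Q = [1]
  Insert 7 (step 2): P = [2, 7];  Q = [1, 2]
  Insert 1 (step 3): P = [1, 7] / [2];  Q = [1, 2] / [3]
  Insert 8 (step 4): P = [1, 7, 8] / [2];  Q = [1, 2, 4] / [3]
  Insert 5 (step 5): P = [1, 5, 8] / [2, 7];  Q = [1, 2, 4] / [3, 5]
  Insert 6 (step 6): P = [1, 5, 6] / [2, 7, 8];  Q = [1, 2, 4] / [3, 5, 6]
  Insert 4 (step 7): P = [1, 4, 6] / [2, 5, 8] / [7];  Q = [1, 2, 4] / [3, 5, 6] / [7]
  Insert 3 (step 8): P = [1, 3, 6] / [2, 4, 8] / [5] / [7];  Q = [1, 2, 4] / [3, 5, 6] / [7] / [8]
Final shape: (3, 3, 1, 1).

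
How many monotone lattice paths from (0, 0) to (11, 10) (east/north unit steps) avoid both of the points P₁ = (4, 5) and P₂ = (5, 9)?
Number of paths = 243320

Inclusion–exclusion. Total paths: C(21, 11) = 352716. Through P₁: C(9, 4)·C(12, 7) = 99792. Through P₂: C(14, 5)·C(7, 6) = 14014. Since P₁ is strictly southwest of P₂, a monotone path through both must visit P₁ then P₂; paths through both = C(9, 4)·C(5, 1)·C(7, 6) = 4410. Avoid both = 352716 − 99792 − 14014 + 4410 = 243320.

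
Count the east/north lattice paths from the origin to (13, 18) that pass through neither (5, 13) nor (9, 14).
Number of paths = 141021559

Inclusion–exclusion. Total paths: C(31, 13) = 206253075. Through P₁: C(18, 5)·C(13, 8) = 11027016. Through P₂: C(23, 9)·C(8, 4) = 57203300. Since P₁ is strictly southwest of P₂, a monotone path through both must visit P₁ then P₂; paths through both = C(18, 5)·C(5, 4)·C(8, 4) = 2998800. Avoid both = 206253075 − 11027016 − 57203300 + 2998800 = 141021559.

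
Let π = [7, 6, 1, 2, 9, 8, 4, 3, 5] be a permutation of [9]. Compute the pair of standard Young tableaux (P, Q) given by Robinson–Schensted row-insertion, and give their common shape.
P = [1, 2, 3, 5] / [4, 8] / [6, 9] / [7];  Q = [1, 4, 5, 9] / [2, 6] / [3, 7] / [8];  common shape = (4, 2, 2, 1)

Row-insert the values π_1, π_2, … into P one at a time, bumping the leftmost entry strictly greater than the inserted value down to the next row. The recording tableau Q records, in position (i, j), the step at which that cell was added to P.
  Insert 7 (step 1): P = [7];  Q = [1]
  Insert 6 (step 2): P = [6] / [7];  Q = [1] / [2]
  Insert 1 (step 3): P = [1] / [6] / [7];  Q = [1] / [2] / [3]
  Insert 2 (step 4): P = [1, 2] / [6] / [7];  Q = [1, 4] / [2] / [3]
  Insert 9 (step 5): P = [1, 2, 9] / [6] / [7];  Q = [1, 4, 5] / [2] / [3]
  Insert 8 (step 6): P = [1, 2, 8] / [6, 9] / [7];  Q = [1, 4, 5] / [2, 6] / [3]
  Insert 4 (step 7): P = [1, 2, 4] / [6, 8] / [7, 9];  Q = [1, 4, 5] / [2, 6] / [3, 7]
  Insert 3 (step 8): P = [1, 2, 3] / [4, 8] / [6, 9] / [7];  Q = [1, 4, 5] / [2, 6] / [3, 7] / [8]
  Insert 5 (step 9): P = [1, 2, 3, 5] / [4, 8] / [6, 9] / [7];  Q = [1, 4, 5, 9] / [2, 6] / [3, 7] / [8]
Final shape: (4, 2, 2, 1).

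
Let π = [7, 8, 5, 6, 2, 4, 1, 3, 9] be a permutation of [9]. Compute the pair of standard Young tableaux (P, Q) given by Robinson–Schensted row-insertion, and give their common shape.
P = [1, 3, 9] / [2, 4] / [5, 6] / [7, 8];  Q = [1, 2, 9] / [3, 4] / [5, 6] / [7, 8];  common shape = (3, 2, 2, 2)

Row-insert the values π_1, π_2, … into P one at a time, bumping the leftmost entry strictly greater than the inserted value down to the next row. The recording tableau Q records, in position (i, j), the step at which that cell was added to P.
  Insert 7 (step 1): P = [7];  Q = [1]
  Insert 8 (step 2): P = [7, 8];  Q = [1, 2]
  Insert 5 (step 3): P = [5, 8] / [7];  Q = [1, 2] / [3]
  Insert 6 (step 4): P = [5, 6] / [7, 8];  Q = [1, 2] / [3, 4]
  Insert 2 (step 5): P = [2, 6] / [5, 8] / [7];  Q = [1, 2] / [3, 4] / [5]
  Insert 4 (step 6): P = [2, 4] / [5, 6] / [7, 8];  Q = [1, 2] / [3, 4] / [5, 6]
  Insert 1 (step 7): P = [1, 4] / [2, 6] / [5, 8] / [7];  Q = [1, 2] / [3, 4] / [5, 6] / [7]
  Insert 3 (step 8): P = [1, 3] / [2, 4] / [5, 6] / [7, 8];  Q = [1, 2] / [3, 4] / [5, 6] / [7, 8]
  Insert 9 (step 9): P = [1, 3, 9] / [2, 4] / [5, 6] / [7, 8];  Q = [1, 2, 9] / [3, 4] / [5, 6] / [7, 8]
Final shape: (3, 2, 2, 2).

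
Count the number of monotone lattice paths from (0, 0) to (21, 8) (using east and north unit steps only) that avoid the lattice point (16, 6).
Number of paths = 2725272

Total paths from (0, 0) to (21, 8): C(29, 21) = 4292145. Paths through (16, 6): (paths (0, 0) → (16, 6)) × (paths (16, 6) → (21, 8)) = C(22, 16) · C(7, 5) = 74613 · 21 = 1566873. Avoidance count = 4292145 − 1566873 = 2725272.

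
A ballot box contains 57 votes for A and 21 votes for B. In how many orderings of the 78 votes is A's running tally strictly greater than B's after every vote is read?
Strict-lead orderings = 2524242280981373040

Total orderings of the 78 votes with 57 for A: C(78, 57) = 5469191608792974920. By the Bertrand ballot formula (Cycle Lemma / reflection principle), the number of orderings in which A is strictly ahead of B throughout is (p − q)/(p + q) · C(p + q, p) = (57 − 21)/(57 + 21) · 5469191608792974920 = 2524242280981373040.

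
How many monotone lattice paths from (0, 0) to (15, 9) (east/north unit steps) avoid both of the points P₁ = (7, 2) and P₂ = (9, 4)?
Number of paths = 845306

Inclusion–exclusion. Total paths: C(24, 15) = 1307504. Through P₁: C(9, 7)·C(15, 8) = 231660. Through P₂: C(13, 9)·C(11, 6) = 330330. Since P₁ is strictly southwest of P₂, a monotone path through both must visit P₁ then P₂; paths through both = C(9, 7)·C(4, 2)·C(11, 6) = 99792. Avoid both = 1307504 − 231660 − 330330 + 99792 = 845306.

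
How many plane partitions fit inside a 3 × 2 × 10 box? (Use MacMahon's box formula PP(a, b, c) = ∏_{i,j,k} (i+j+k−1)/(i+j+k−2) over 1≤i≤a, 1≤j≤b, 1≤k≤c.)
PP(3, 2, 10) = 26026

Evaluate the triple product over i = 1..3, j = 1..2, k = 1..10. The factors are (2/1) · (3/2) · (4/3) · (5/4) · (6/5) · (7/6) · (8/7) · (9/8) · … (60 factors total). The numerators and denominators telescope so the product is an integer; carrying out the multiplication exactly gives PP(3, 2, 10) = 26026.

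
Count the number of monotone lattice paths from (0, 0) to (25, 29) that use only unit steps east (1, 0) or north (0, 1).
Number of paths = 1683191473897752

A monotone lattice path from (0, 0) to (25, 29) consists of 25 east steps and 29 north steps in some order, so it is determined by which 25 of the 54 steps are east. The count is C(54, 25) = 1683191473897752.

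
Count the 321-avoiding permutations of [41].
C_41 = 10113918591637898134020

These 321-avoiding permutations are counted by the Catalan number C_n = (1/(n + 1)) · C(2n, n). For n = 41: C_41 = (1/42) · C(82, 41) = 424784580848791721628840/42 = 10113918591637898134020.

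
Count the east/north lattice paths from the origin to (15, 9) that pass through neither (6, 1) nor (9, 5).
Number of paths = 768364

Inclusion–exclusion. Total paths: C(24, 15) = 1307504. Through P₁: C(7, 6)·C(17, 9) = 170170. Through P₂: C(14, 9)·C(10, 6) = 420420. Since P₁ is strictly southwest of P₂, a monotone path through both must visit P₁ then P₂; paths through both = C(7, 6)·C(7, 3)·C(10, 6) = 51450. Avoid both = 1307504 − 170170 − 420420 + 51450 = 768364.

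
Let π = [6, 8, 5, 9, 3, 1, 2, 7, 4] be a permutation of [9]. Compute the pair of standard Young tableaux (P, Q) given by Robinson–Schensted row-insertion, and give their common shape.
P = [1, 2, 4] / [3, 7, 9] / [5, 8] / [6];  Q = [1, 2, 4] / [3, 7, 8] / [5, 9] / [6];  common shape = (3, 3, 2, 1)

Row-insert the values π_1, π_2, … into P one at a time, bumping the leftmost entry strictly greater than the inserted value down to the next row. The recording tableau Q records, in position (i, j), the step at which that cell was added to P.
  Insert 6 (step 1): P = [6];  Q = [1]
  Insert 8 (step 2): P = [6, 8];  Q = [1, 2]
  Insert 5 (step 3): P = [5, 8] / [6];  Q = [1, 2] / [3]
  Insert 9 (step 4): P = [5, 8, 9] / [6];  Q = [1, 2, 4] / [3]
  Insert 3 (step 5): P = [3, 8, 9] / [5] / [6];  Q = [1, 2, 4] / [3] / [5]
  Insert 1 (step 6): P = [1, 8, 9] / [3] / [5] / [6];  Q = [1, 2, 4] / [3] / [5] / [6]
  Insert 2 (step 7): P = [1, 2, 9] / [3, 8] / [5] / [6];  Q = [1, 2, 4] / [3, 7] / [5] / [6]
  Insert 7 (step 8): P = [1, 2, 7] / [3, 8, 9] / [5] / [6];  Q = [1, 2, 4] / [3, 7, 8] / [5] / [6]
  Insert 4 (step 9): P = [1, 2, 4] / [3, 7, 9] / [5, 8] / [6];  Q = [1, 2, 4] / [3, 7, 8] / [5, 9] / [6]
Final shape: (3, 3, 2, 1).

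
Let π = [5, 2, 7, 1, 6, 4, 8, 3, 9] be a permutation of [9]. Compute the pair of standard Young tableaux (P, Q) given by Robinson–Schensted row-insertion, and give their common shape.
P = [1, 3, 8, 9] / [2, 4] / [5, 6] / [7];  Q = [1, 3, 7, 9] / [2, 5] / [4, 6] / [8];  common shape = (4, 2, 2, 1)

Row-insert the values π_1, π_2, … into P one at a time, bumping the leftmost entry strictly greater than the inserted value down to the next row. The recording tableau Q records, in position (i, j), the step at which that cell was added to P.
  Insert 5 (step 1): P = [5];  Q = [1]
  Insert 2 (step 2): P = [2] / [5];  Q = [1] / [2]
  Insert 7 (step 3): P = [2, 7] / [5];  Q = [1, 3] / [2]
  Insert 1 (step 4): P = [1, 7] / [2] / [5];  Q = [1, 3] / [2] / [4]
  Insert 6 (step 5): P = [1, 6] / [2, 7] / [5];  Q = [1, 3] / [2, 5] / [4]
  Insert 4 (step 6): P = [1, 4] / [2, 6] / [5, 7];  Q = [1, 3] / [2, 5] / [4, 6]
  Insert 8 (step 7): P = [1, 4, 8] / [2, 6] / [5, 7];  Q = [1, 3, 7] / [2, 5] / [4, 6]
  Insert 3 (step 8): P = [1, 3, 8] / [2, 4] / [5, 6] / [7];  Q = [1, 3, 7] / [2, 5] / [4, 6] / [8]
  Insert 9 (step 9): P = [1, 3, 8, 9] / [2, 4] / [5, 6] / [7];  Q = [1, 3, 7, 9] / [2, 5] / [4, 6] / [8]
Final shape: (4, 2, 2, 1).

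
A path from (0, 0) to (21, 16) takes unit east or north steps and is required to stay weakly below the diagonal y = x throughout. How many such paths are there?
Number of paths = 3511574910

By the reflection principle (André's argument), the number of monotone paths to (21, 16) with n ≤ m that never go above y = x is C(37, 21) − C(37, 22) = 12875774670 − 9364199760 = 3511574910.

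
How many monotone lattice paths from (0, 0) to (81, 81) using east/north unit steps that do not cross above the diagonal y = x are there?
C_81 = 4462290049988320482463241297506133183499654740

These NE paths below the diagonal are counted by the Catalan number C_n = (1/(n + 1)) · C(2n, n). For n = 81: C_81 = (1/82) · C(162, 81) = 365907784099042279561985786395502921046971688680/82 = 4462290049988320482463241297506133183499654740.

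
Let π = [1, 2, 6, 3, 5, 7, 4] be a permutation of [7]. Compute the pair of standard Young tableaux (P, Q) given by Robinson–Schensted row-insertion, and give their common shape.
P = [1, 2, 3, 4, 7] / [5] / [6];  Q = [1, 2, 3, 5, 6] / [4] / [7];  common shape = (5, 1, 1)

Row-insert the values π_1, π_2, … into P one at a time, bumping the leftmost entry strictly greater than the inserted value down to the next row. The recording tableau Q records, in position (i, j), the step at which that cell was added to P.
  Insert 1 (step 1): P = [1];  Q = [1]
  Insert 2 (step 2): P = [1, 2];  Q = [1, 2]
  Insert 6 (step 3): P = [1, 2, 6];  Q = [1, 2, 3]
  Insert 3 (step 4): P = [1, 2, 3] / [6];  Q = [1, 2, 3] / [4]
  Insert 5 (step 5): P = [1, 2, 3, 5] / [6];  Q = [1, 2, 3, 5] / [4]
  Insert 7 (step 6): P = [1, 2, 3, 5, 7] / [6];  Q = [1, 2, 3, 5, 6] / [4]
  Insert 4 (step 7): P = [1, 2, 3, 4, 7] / [5] / [6];  Q = [1, 2, 3, 5, 6] / [4] / [7]
Final shape: (5, 1, 1).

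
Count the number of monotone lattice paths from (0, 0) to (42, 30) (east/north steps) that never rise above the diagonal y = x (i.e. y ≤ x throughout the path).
Number of paths = 49674383671015111008

By the reflection principle (André's argument), the number of monotone paths to (42, 30) with n ≤ m that never go above y = x is C(72, 42) − C(72, 43) = 164307576757973059488 − 114633193086957948480 = 49674383671015111008.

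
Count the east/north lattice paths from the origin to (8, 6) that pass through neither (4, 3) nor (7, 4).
Number of paths = 1208

Inclusion–exclusion. Total paths: C(14, 8) = 3003. Through P₁: C(7, 4)·C(7, 4) = 1225. Through P₂: C(11, 7)·C(3, 1) = 990. Since P₁ is strictly southwest of P₂, a monotone path through both must visit P₁ then P₂; paths through both = C(7, 4)·C(4, 3)·C(3, 1) = 420. Avoid both = 3003 − 1225 − 990 + 420 = 1208.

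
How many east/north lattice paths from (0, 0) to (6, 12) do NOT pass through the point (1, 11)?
Number of paths = 18492

Total paths from (0, 0) to (6, 12): C(18, 6) = 18564. Paths through (1, 11): (paths (0, 0) → (1, 11)) × (paths (1, 11) → (6, 12)) = C(12, 1) · C(6, 5) = 12 · 6 = 72. Avoidance count = 18564 − 72 = 18492.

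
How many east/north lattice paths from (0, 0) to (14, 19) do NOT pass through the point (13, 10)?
Number of paths = 807368540

Total paths from (0, 0) to (14, 19): C(33, 14) = 818809200. Paths through (13, 10): (paths (0, 0) → (13, 10)) × (paths (13, 10) → (14, 19)) = C(23, 13) · C(10, 1) = 1144066 · 10 = 11440660. Avoidance count = 818809200 − 11440660 = 807368540.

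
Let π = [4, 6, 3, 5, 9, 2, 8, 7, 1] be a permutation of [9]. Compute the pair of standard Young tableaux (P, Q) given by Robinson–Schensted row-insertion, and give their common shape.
P = [1, 5, 7] / [2, 6, 8] / [3, 9] / [4];  Q = [1, 2, 5] / [3, 4, 7] / [6, 8] / [9];  common shape = (3, 3, 2, 1)

Row-insert the values π_1, π_2, … into P one at a time, bumping the leftmost entry strictly greater than the inserted value down to the next row. The recording tableau Q records, in position (i, j), the step at which that cell was added to P.
  Insert 4 (step 1): P = [4];  Q = [1]
  Insert 6 (step 2): P = [4, 6];  Q = [1, 2]
  Insert 3 (step 3): P = [3, 6] / [4];  Q = [1, 2] / [3]
  Insert 5 (step 4): P = [3, 5] / [4, 6];  Q = [1, 2] / [3, 4]
  Insert 9 (step 5): P = [3, 5, 9] / [4, 6];  Q = [1, 2, 5] / [3, 4]
  Insert 2 (step 6): P = [2, 5, 9] / [3, 6] / [4];  Q = [1, 2, 5] / [3, 4] / [6]
  Insert 8 (step 7): P = [2, 5, 8] / [3, 6, 9] / [4];  Q = [1, 2, 5] / [3, 4, 7] / [6]
  Insert 7 (step 8): P = [2, 5, 7] / [3, 6, 8] / [4, 9];  Q = [1, 2, 5] / [3, 4, 7] / [6, 8]
  Insert 1 (step 9): P = [1, 5, 7] / [2, 6, 8] / [3, 9] / [4];  Q = [1, 2, 5] / [3, 4, 7] / [6, 8] / [9]
Final shape: (3, 3, 2, 1).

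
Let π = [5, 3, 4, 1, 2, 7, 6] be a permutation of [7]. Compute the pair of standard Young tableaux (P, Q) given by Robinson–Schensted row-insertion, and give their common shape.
P = [1, 2, 6] / [3, 4, 7] / [5];  Q = [1, 3, 6] / [2, 5, 7] / [4];  common shape = (3, 3, 1)

Row-insert the values π_1, π_2, … into P one at a time, bumping the leftmost entry strictly greater than the inserted value down to the next row. The recording tableau Q records, in position (i, j), the step at which that cell was added to P.
  Insert 5 (step 1): P = [5];  Q = [1]
  Insert 3 (step 2): P = [3] / [5];  Q = [1] / [2]
  Insert 4 (step 3): P = [3, 4] / [5];  Q = [1, 3] / [2]
  Insert 1 (step 4): P = [1, 4] / [3] / [5];  Q = [1, 3] / [2] / [4]
  Insert 2 (step 5): P = [1, 2] / [3, 4] / [5];  Q = [1, 3] / [2, 5] / [4]
  Insert 7 (step 6): P = [1, 2, 7] / [3, 4] / [5];  Q = [1, 3, 6] / [2, 5] / [4]
  Insert 6 (step 7): P = [1, 2, 6] / [3, 4, 7] / [5];  Q = [1, 3, 6] / [2, 5, 7] / [4]
Final shape: (3, 3, 1).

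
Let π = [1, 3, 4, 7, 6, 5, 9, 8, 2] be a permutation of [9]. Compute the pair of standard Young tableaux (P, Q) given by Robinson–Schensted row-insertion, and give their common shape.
P = [1, 2, 4, 5, 8] / [3, 9] / [6] / [7];  Q = [1, 2, 3, 4, 7] / [5, 8] / [6] / [9];  common shape = (5, 2, 1, 1)

Row-insert the values π_1, π_2, … into P one at a time, bumping the leftmost entry strictly greater than the inserted value down to the next row. The recording tableau Q records, in position (i, j), the step at which that cell was added to P.
  Insert 1 (step 1): P = [1];  Q = [1]
  Insert 3 (step 2): P = [1, 3];  Q = [1, 2]
  Insert 4 (step 3): P = [1, 3, 4];  Q = [1, 2, 3]
  Insert 7 (step 4): P = [1, 3, 4, 7];  Q = [1, 2, 3, 4]
  Insert 6 (step 5): P = [1, 3, 4, 6] / [7];  Q = [1, 2, 3, 4] / [5]
  Insert 5 (step 6): P = [1, 3, 4, 5] / [6] / [7];  Q = [1, 2, 3, 4] / [5] / [6]
  Insert 9 (step 7): P = [1, 3, 4, 5, 9] / [6] / [7];  Q = [1, 2, 3, 4, 7] / [5] / [6]
  Insert 8 (step 8): P = [1, 3, 4, 5, 8] / [6, 9] / [7];  Q = [1, 2, 3, 4, 7] / [5, 8] / [6]
  Insert 2 (step 9): P = [1, 2, 4, 5, 8] / [3, 9] / [6] / [7];  Q = [1, 2, 3, 4, 7] / [5, 8] / [6] / [9]
Final shape: (5, 2, 1, 1).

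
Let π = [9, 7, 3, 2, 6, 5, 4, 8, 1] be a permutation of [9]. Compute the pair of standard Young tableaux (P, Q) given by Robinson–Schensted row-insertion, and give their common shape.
P = [1, 4, 8] / [2, 5] / [3] / [6] / [7] / [9];  Q = [1, 5, 8] / [2, 6] / [3] / [4] / [7] / [9];  common shape = (3, 2, 1, 1, 1, 1)

Row-insert the values π_1, π_2, … into P one at a time, bumping the leftmost entry strictly greater than the inserted value down to the next row. The recording tableau Q records, in position (i, j), the step at which that cell was added to P.
  Insert 9 (step 1): P = [9];  Q = [1]
  Insert 7 (step 2): P = [7] / [9];  Q = [1] / [2]
  Insert 3 (step 3): P = [3] / [7] / [9];  Q = [1] / [2] / [3]
  Insert 2 (step 4): P = [2] / [3] / [7] / [9];  Q = [1] / [2] / [3] / [4]
  Insert 6 (step 5): P = [2, 6] / [3] / [7] / [9];  Q = [1, 5] / [2] / [3] / [4]
  Insert 5 (step 6): P = [2, 5] / [3, 6] / [7] / [9];  Q = [1, 5] / [2, 6] / [3] / [4]
  Insert 4 (step 7): P = [2, 4] / [3, 5] / [6] / [7] / [9];  Q = [1, 5] / [2, 6] / [3] / [4] / [7]
  Insert 8 (step 8): P = [2, 4, 8] / [3, 5] / [6] / [7] / [9];  Q = [1, 5, 8] / [2, 6] / [3] / [4] / [7]
  Insert 1 (step 9): P = [1, 4, 8] / [2, 5] / [3] / [6] / [7] / [9];  Q = [1, 5, 8] / [2, 6] / [3] / [4] / [7] / [9]
Final shape: (3, 2, 1, 1, 1, 1).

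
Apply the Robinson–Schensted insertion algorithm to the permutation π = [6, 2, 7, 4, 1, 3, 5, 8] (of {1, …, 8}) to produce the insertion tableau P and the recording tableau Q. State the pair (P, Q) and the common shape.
P = [1, 3, 5, 8] / [2, 4] / [6, 7];  Q = [1, 3, 7, 8] / [2, 4] / [5, 6];  common shape = (4, 2, 2)

Row-insert the values π_1, π_2, … into P one at a time, bumping the leftmost entry strictly greater than the inserted value down to the next row. The recording tableau Q records, in position (i, j), the step at which that cell was added to P.
  Insert 6 (step 1): P = [6];  Q = [1]
  Insert 2 (step 2): P = [2] / [6];  Q = [1] / [2]
  Insert 7 (step 3): P = [2, 7] / [6];  Q = [1, 3] / [2]
  Insert 4 (step 4): P = [2, 4] / [6, 7];  Q = [1, 3] / [2, 4]
  Insert 1 (step 5): P = [1, 4] / [2, 7] / [6];  Q = [1, 3] / [2, 4] / [5]
  Insert 3 (step 6): P = [1, 3] / [2, 4] / [6, 7];  Q = [1, 3] / [2, 4] / [5, 6]
  Insert 5 (step 7): P = [1, 3, 5] / [2, 4] / [6, 7];  Q = [1, 3, 7] / [2, 4] / [5, 6]
  Insert 8 (step 8): P = [1, 3, 5, 8] / [2, 4] / [6, 7];  Q = [1, 3, 7, 8] / [2, 4] / [5, 6]
Final shape: (4, 2, 2).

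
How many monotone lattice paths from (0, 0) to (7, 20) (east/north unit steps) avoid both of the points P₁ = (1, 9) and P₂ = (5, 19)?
Number of paths = 666788

Inclusion–exclusion. Total paths: C(27, 7) = 888030. Through P₁: C(10, 1)·C(17, 6) = 123760. Through P₂: C(24, 5)·C(3, 2) = 127512. Since P₁ is strictly southwest of P₂, a monotone path through both must visit P₁ then P₂; paths through both = C(10, 1)·C(14, 4)·C(3, 2) = 30030. Avoid both = 888030 − 123760 − 127512 + 30030 = 666788.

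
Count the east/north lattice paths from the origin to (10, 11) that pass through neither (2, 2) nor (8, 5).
Number of paths = 184932

Inclusion–exclusion. Total paths: C(21, 10) = 352716. Through P₁: C(4, 2)·C(17, 8) = 145860. Through P₂: C(13, 8)·C(8, 2) = 36036. Since P₁ is strictly southwest of P₂, a monotone path through both must visit P₁ then P₂; paths through both = C(4, 2)·C(9, 6)·C(8, 2) = 14112. Avoid both = 352716 − 145860 − 36036 + 14112 = 184932.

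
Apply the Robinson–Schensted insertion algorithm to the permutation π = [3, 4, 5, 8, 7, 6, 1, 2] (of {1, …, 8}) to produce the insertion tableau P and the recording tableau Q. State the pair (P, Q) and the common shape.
P = [1, 2, 5, 6] / [3, 4] / [7] / [8];  Q = [1, 2, 3, 4] / [5, 8] / [6] / [7];  common shape = (4, 2, 1, 1)

Row-insert the values π_1, π_2, … into P one at a time, bumping the leftmost entry strictly greater than the inserted value down to the next row. The recording tableau Q records, in position (i, j), the step at which that cell was added to P.
  Insert 3 (step 1): P = [3];  Q = [1]
  Insert 4 (step 2): P = [3, 4];  Q = [1, 2]
  Insert 5 (step 3): P = [3, 4, 5];  Q = [1, 2, 3]
  Insert 8 (step 4): P = [3, 4, 5, 8];  Q = [1, 2, 3, 4]
  Insert 7 (step 5): P = [3, 4, 5, 7] / [8];  Q = [1, 2, 3, 4] / [5]
  Insert 6 (step 6): P = [3, 4, 5, 6] / [7] / [8];  Q = [1, 2, 3, 4] / [5] / [6]
  Insert 1 (step 7): P = [1, 4, 5, 6] / [3] / [7] / [8];  Q = [1, 2, 3, 4] / [5] / [6] / [7]
  Insert 2 (step 8): P = [1, 2, 5, 6] / [3, 4] / [7] / [8];  Q = [1, 2, 3, 4] / [5, 8] / [6] / [7]
Final shape: (4, 2, 1, 1).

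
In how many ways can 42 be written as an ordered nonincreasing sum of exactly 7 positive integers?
p(42, 7 parts) = 3539

Partitions of n into exactly k parts are in bijection with partitions of n − k into at most k parts (subtract 1 from each part). So p(42, exactly 7) = p(35, parts ≤ 7). Computing via the recurrence p(m, j) = p(m, j−1) + p(m−j, j) gives 3539.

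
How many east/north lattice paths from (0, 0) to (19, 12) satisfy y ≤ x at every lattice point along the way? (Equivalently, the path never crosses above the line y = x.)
Number of paths = 56448210

By the reflection principle (André's argument), the number of monotone paths to (19, 12) with n ≤ m that never go above y = x is C(31, 19) − C(31, 20) = 141120525 − 84672315 = 56448210.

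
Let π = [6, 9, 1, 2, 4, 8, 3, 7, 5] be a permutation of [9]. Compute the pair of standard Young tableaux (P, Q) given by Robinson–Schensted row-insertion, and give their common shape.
P = [1, 2, 3, 5] / [4, 7] / [6, 8] / [9];  Q = [1, 2, 5, 6] / [3, 4] / [7, 8] / [9];  common shape = (4, 2, 2, 1)

Row-insert the values π_1, π_2, … into P one at a time, bumping the leftmost entry strictly greater than the inserted value down to the next row. The recording tableau Q records, in position (i, j), the step at which that cell was added to P.
  Insert 6 (step 1): P = [6];  Q = [1]
  Insert 9 (step 2): P = [6, 9];  Q = [1, 2]
  Insert 1 (step 3): P = [1, 9] / [6];  Q = [1, 2] / [3]
  Insert 2 (step 4): P = [1, 2] / [6, 9];  Q = [1, 2] / [3, 4]
  Insert 4 (step 5): P = [1, 2, 4] / [6, 9];  Q = [1, 2, 5] / [3, 4]
  Insert 8 (step 6): P = [1, 2, 4, 8] / [6, 9];  Q = [1, 2, 5, 6] / [3, 4]
  Insert 3 (step 7): P = [1, 2, 3, 8] / [4, 9] / [6];  Q = [1, 2, 5, 6] / [3, 4] / [7]
  Insert 7 (step 8): P = [1, 2, 3, 7] / [4, 8] / [6, 9];  Q = [1, 2, 5, 6] / [3, 4] / [7, 8]
  Insert 5 (step 9): P = [1, 2, 3, 5] / [4, 7] / [6, 8] / [9];  Q = [1, 2, 5, 6] / [3, 4] / [7, 8] / [9]
Final shape: (4, 2, 2, 1).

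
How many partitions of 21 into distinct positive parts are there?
q(21) = 76

A partition into distinct parts is a strictly decreasing sequence summing to n. The recurrence d(n, m) = d(n, m−1) + d(n−m, m−1) (use part m at most once) with q(n) = d(n, n) gives q(21) = 76. (Euler's theorem: # distinct-part partitions = # odd-part partitions.)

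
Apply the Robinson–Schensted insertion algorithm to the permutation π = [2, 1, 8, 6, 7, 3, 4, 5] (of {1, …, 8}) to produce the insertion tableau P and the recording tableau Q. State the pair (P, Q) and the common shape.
P = [1, 3, 4, 5] / [2, 6, 7] / [8];  Q = [1, 3, 5, 8] / [2, 4, 7] / [6];  common shape = (4, 3, 1)

Row-insert the values π_1, π_2, … into P one at a time, bumping the leftmost entry strictly greater than the inserted value down to the next row. The recording tableau Q records, in position (i, j), the step at which that cell was added to P.
  Insert 2 (step 1): P = [2];  Q = [1]
  Insert 1 (step 2): P = [1] / [2];  Q = [1] / [2]
  Insert 8 (step 3): P = [1, 8] / [2];  Q = [1, 3] / [2]
  Insert 6 (step 4): P = [1, 6] / [2, 8];  Q = [1, 3] / [2, 4]
  Insert 7 (step 5): P = [1, 6, 7] / [2, 8];  Q = [1, 3, 5] / [2, 4]
  Insert 3 (step 6): P = [1, 3, 7] / [2, 6] / [8];  Q = [1, 3, 5] / [2, 4] / [6]
  Insert 4 (step 7): P = [1, 3, 4] / [2, 6, 7] / [8];  Q = [1, 3, 5] / [2, 4, 7] / [6]
  Insert 5 (step 8): P = [1, 3, 4, 5] / [2, 6, 7] / [8];  Q = [1, 3, 5, 8] / [2, 4, 7] / [6]
Final shape: (4, 3, 1).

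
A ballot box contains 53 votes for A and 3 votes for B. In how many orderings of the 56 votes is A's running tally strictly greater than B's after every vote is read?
Strict-lead orderings = 24750

Total orderings of the 56 votes with 53 for A: C(56, 53) = 27720. By the Bertrand ballot formula (Cycle Lemma / reflection principle), the number of orderings in which A is strictly ahead of B throughout is (p − q)/(p + q) · C(p + q, p) = (53 − 3)/(53 + 3) · 27720 = 24750.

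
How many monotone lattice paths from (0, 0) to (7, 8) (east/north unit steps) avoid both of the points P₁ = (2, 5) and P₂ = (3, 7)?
Number of paths = 4974

Inclusion–exclusion. Total paths: C(15, 7) = 6435. Through P₁: C(7, 2)·C(8, 5) = 1176. Through P₂: C(10, 3)·C(5, 4) = 600. Since P₁ is strictly southwest of P₂, a monotone path through both must visit P₁ then P₂; paths through both = C(7, 2)·C(3, 1)·C(5, 4) = 315. Avoid both = 6435 − 1176 − 600 + 315 = 4974.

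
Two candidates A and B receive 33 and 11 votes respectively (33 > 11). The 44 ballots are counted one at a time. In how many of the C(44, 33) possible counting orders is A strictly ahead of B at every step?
Strict-lead orderings = 3834669566

Total orderings of the 44 votes with 33 for A: C(44, 33) = 7669339132. By the Bertrand ballot formula (Cycle Lemma / reflection principle), the number of orderings in which A is strictly ahead of B throughout is (p − q)/(p + q) · C(p + q, p) = (33 − 11)/(33 + 11) · 7669339132 = 3834669566.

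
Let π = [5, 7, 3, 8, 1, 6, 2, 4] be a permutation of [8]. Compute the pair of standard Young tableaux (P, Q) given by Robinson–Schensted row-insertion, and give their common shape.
P = [1, 2, 4] / [3, 6, 8] / [5, 7];  Q = [1, 2, 4] / [3, 6, 8] / [5, 7];  common shape = (3, 3, 2)

Row-insert the values π_1, π_2, … into P one at a time, bumping the leftmost entry strictly greater than the inserted value down to the next row. The recording tableau Q records, in position (i, j), the step at which that cell was added to P.
  Insert 5 (step 1): P = [5];  Q = [1]
  Insert 7 (step 2): P = [5, 7];  Q = [1, 2]
  Insert 3 (step 3): P = [3, 7] / [5];  Q = [1, 2] / [3]
  Insert 8 (step 4): P = [3, 7, 8] / [5];  Q = [1, 2, 4] / [3]
  Insert 1 (step 5): P = [1, 7, 8] / [3] / [5];  Q = [1, 2, 4] / [3] / [5]
  Insert 6 (step 6): P = [1, 6, 8] / [3, 7] / [5];  Q = [1, 2, 4] / [3, 6] / [5]
  Insert 2 (step 7): P = [1, 2, 8] / [3, 6] / [5, 7];  Q = [1, 2, 4] / [3, 6] / [5, 7]
  Insert 4 (step 8): P = [1, 2, 4] / [3, 6, 8] / [5, 7];  Q = [1, 2, 4] / [3, 6, 8] / [5, 7]
Final shape: (3, 3, 2).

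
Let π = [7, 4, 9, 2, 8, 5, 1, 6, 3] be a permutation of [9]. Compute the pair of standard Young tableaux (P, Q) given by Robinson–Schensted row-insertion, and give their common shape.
P = [1, 3, 6] / [2, 5] / [4, 8] / [7, 9];  Q = [1, 3, 8] / [2, 5] / [4, 6] / [7, 9];  common shape = (3, 2, 2, 2)

Row-insert the values π_1, π_2, … into P one at a time, bumping the leftmost entry strictly greater than the inserted value down to the next row. The recording tableau Q records, in position (i, j), the step at which that cell was added to P.
  Insert 7 (step 1): P = [7];  Q = [1]
  Insert 4 (step 2): P = [4] / [7];  Q = [1] / [2]
  Insert 9 (step 3): P = [4, 9] / [7];  Q = [1, 3] / [2]
  Insert 2 (step 4): P = [2, 9] / [4] / [7];  Q = [1, 3] / [2] / [4]
  Insert 8 (step 5): P = [2, 8] / [4, 9] / [7];  Q = [1, 3] / [2, 5] / [4]
  Insert 5 (step 6): P = [2, 5] / [4, 8] / [7, 9];  Q = [1, 3] / [2, 5] / [4, 6]
  Insert 1 (step 7): P = [1, 5] / [2, 8] / [4, 9] / [7];  Q = [1, 3] / [2, 5] / [4, 6] / [7]
  Insert 6 (step 8): P = [1, 5, 6] / [2, 8] / [4, 9] / [7];  Q = [1, 3, 8] / [2, 5] / [4, 6] / [7]
  Insert 3 (step 9): P = [1, 3, 6] / [2, 5] / [4, 8] / [7, 9];  Q = [1, 3, 8] / [2, 5] / [4, 6] / [7, 9]
Final shape: (3, 2, 2, 2).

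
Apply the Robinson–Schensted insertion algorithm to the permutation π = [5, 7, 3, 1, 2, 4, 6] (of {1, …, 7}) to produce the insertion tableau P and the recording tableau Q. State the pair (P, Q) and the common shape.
P = [1, 2, 4, 6] / [3, 7] / [5];  Q = [1, 2, 6, 7] / [3, 5] / [4];  common shape = (4, 2, 1)

Row-insert the values π_1, π_2, … into P one at a time, bumping the leftmost entry strictly greater than the inserted value down to the next row. The recording tableau Q records, in position (i, j), the step at which that cell was added to P.
  Insert 5 (step 1): P = [5];  Q = [1]
  Insert 7 (step 2): P = [5, 7];  Q = [1, 2]
  Insert 3 (step 3): P = [3, 7] / [5];  Q = [1, 2] / [3]
  Insert 1 (step 4): P = [1, 7] / [3] / [5];  Q = [1, 2] / [3] / [4]
  Insert 2 (step 5): P = [1, 2] / [3, 7] / [5];  Q = [1, 2] / [3, 5] / [4]
  Insert 4 (step 6): P = [1, 2, 4] / [3, 7] / [5];  Q = [1, 2, 6] / [3, 5] / [4]
  Insert 6 (step 7): P = [1, 2, 4, 6] / [3, 7] / [5];  Q = [1, 2, 6, 7] / [3, 5] / [4]
Final shape: (4, 2, 1).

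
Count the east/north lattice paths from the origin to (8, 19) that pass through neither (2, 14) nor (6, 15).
Number of paths = 1359675

Inclusion–exclusion. Total paths: C(27, 8) = 2220075. Through P₁: C(16, 2)·C(11, 6) = 55440. Through P₂: C(21, 6)·C(6, 2) = 813960. Since P₁ is strictly southwest of P₂, a monotone path through both must visit P₁ then P₂; paths through both = C(16, 2)·C(5, 4)·C(6, 2) = 9000. Avoid both = 2220075 − 55440 − 813960 + 9000 = 1359675.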